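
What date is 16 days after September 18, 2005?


Start: September 18, 2005
Add 16 days
September 18 → October 1: 30 - 18 + 1 = 13 days (16 - 13 = 3 left)
October 1 + 3 = October 4, 2005

October 4, 2005


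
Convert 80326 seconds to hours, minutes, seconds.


22h 18m 46s

Hours: 80326 ÷ 3600 = 22 remainder 1126
Minutes: 1126 ÷ 60 = 18 remainder 46
Seconds: 46


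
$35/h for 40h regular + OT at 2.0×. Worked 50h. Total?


Regular: 40h × $35 = $1400.00
Overtime: 50 - 40 = 10h
OT pay: 10h × $35 × 2.0 = $700.00
Total = $1400.00 + $700.00 = $2100.00

$2100.00


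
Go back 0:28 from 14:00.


Start: 840 minutes from midnight
Subtract: 28 minutes
Remaining: 840 - 28 = 812
Hours: 13, Minutes: 32

13:32


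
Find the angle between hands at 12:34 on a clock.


Hour hand (12 ≡ 0 on the dial): 0×30 + 34×0.5 = 17.0°
Minute hand = 34×6 = 204°
Difference = |17.0 - 204| = 187.0°
Since > 180°: 360 - 187.0 = 173.0°

173.0°


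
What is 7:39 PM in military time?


19:39

Input: 7:39 PM
PM: 7 + 12 = 19


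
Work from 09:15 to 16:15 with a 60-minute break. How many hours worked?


Total time = (16×60+15) - (9×60+15)
= 975 - 555 = 420 min
Minus break: 420 - 60 = 360 min
= 6h 0m

6h 0m (360 minutes)


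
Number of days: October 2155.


31 days

Month: October (month 10)
October has 31 days


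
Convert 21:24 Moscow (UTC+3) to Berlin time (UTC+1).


19:24

Time difference = UTC+1 - UTC+3 = -2 hours
New hour = (21 -2) mod 24
= 19 mod 24 = 19
Minutes unchanged → 19:24


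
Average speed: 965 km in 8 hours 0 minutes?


120.6 km/h

Distance: 965 km
Time: 8 hours
Speed = 965 / 8 ≈ 120.6 km/h


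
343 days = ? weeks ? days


Weeks: 343 ÷ 7 = 49 remainder 0

49 weeks 0 days


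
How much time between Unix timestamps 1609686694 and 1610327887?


641193 seconds (178.1 hours / 7.42 days)

Difference = 1610327887 - 1609686694 = 641193 seconds
In hours: 641193 / 3600 ≈ 178.1
In days: 641193 / 86400 ≈ 7.42


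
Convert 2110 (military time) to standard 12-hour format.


9:10 PM

Hour: 21
21 - 12 = 9 → PM


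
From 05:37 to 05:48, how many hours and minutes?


0h 11m

End time in minutes: 5×60 + 48 = 348
Start time in minutes: 5×60 + 37 = 337
Difference = 348 - 337 = 11 minutes
= 0 hours 11 minutes


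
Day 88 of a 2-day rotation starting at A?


Shifts: A, B
Start: A (index 0)
Day 88: (0 + 88 - 1) mod 2
= 87 mod 2
= 1
Index 1 → shift B

Shift B


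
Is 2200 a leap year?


Rules: divisible by 4 AND (not by 100 OR by 400)
2200 ÷ 4 = 550 exactly → divisible by 4
2200 ÷ 100 = 22 exactly → divisible by 100
2200 ÷ 400 = 5 remainder 200 → not divisible by 400
Divisible by 100 but not by 400 → not a leap year

No


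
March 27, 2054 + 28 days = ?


Start: March 27, 2054
Add 28 days
March 27 → April 1: 31 - 27 + 1 = 5 days (28 - 5 = 23 left)
April 1 + 23 = April 24, 2054

April 24, 2054


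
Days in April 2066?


30 days

Month: April (month 4)
April has 30 days


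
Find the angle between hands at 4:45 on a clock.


Hour hand = 4×30 + 45×0.5 = 142.5°
Minute hand = 45×6 = 270°
Difference = |142.5 - 270| = 127.5°

127.5°


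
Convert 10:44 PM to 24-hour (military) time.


22:44

Input: 10:44 PM
PM: 10 + 12 = 22


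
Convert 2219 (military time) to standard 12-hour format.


10:19 PM

Hour: 22
22 - 12 = 10 → PM


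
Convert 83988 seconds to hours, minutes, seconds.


23h 19m 48s

Hours: 83988 ÷ 3600 = 23 remainder 1188
Minutes: 1188 ÷ 60 = 19 remainder 48
Seconds: 48


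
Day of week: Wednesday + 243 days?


Start: Wednesday (index 2)
(2 + 243) mod 7
= 245 mod 7
= 0
Index 0 → Monday

Monday


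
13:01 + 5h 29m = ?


Start: 781 minutes from midnight
Add: 329 minutes
Total: 1110 minutes
Hours: 1110 ÷ 60 = 18 remainder 30

18:30


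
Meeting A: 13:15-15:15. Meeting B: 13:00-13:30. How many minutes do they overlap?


Meeting A: 795-915 (in minutes from midnight)
Meeting B: 780-810
Overlap start = max(795, 780) = 795
Overlap end = min(915, 810) = 810
Overlap = max(0, 810 - 795) = 15 min

15 minutes


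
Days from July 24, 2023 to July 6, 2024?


From July 24, 2023 to July 6, 2024
Rest of July 2023: 31 - 24 = 7
Full months: August 31, September 30, October 31, November 30, December 31, January 31, February 2024 29, March 31, April 30, May 31, June 30
Days into July 2024: 6
Total = 7 + 31 + 30 + 31 + 30 + 31 + 31 + 29 + 31 + 30 + 31 + 30 + 6 = 348 days

348 days


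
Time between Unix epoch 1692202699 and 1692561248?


Difference = 1692561248 - 1692202699 = 358549 seconds
In hours: 358549 / 3600 ≈ 99.6
In days: 358549 / 86400 ≈ 4.15

358549 seconds (99.6 hours / 4.15 days)


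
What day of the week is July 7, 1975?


Zeller's congruence:
q=7, m=7, k=75, j=19
h = (7 + ⌊13×8/5⌋ + 75 + ⌊75/4⌋ + ⌊19/4⌋ - 2×19) mod 7
= (7 + 20 + 75 + 18 + 4 - 38) mod 7
= 86 mod 7 = 2
h=2 → Monday

Monday


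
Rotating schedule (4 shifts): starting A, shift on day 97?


Shift A

Shifts: A, B, C, D
Start: A (index 0)
Day 97: (0 + 97 - 1) mod 4
= 96 mod 4
= 0
Index 0 → shift A


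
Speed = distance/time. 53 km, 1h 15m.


Distance: 53 km
Time: 1h 15m = 75 min = 75/60 = 5/4 hours
Speed = 53 ÷ (5/4) = 53 × 4 / 5 = 212/5 = 42.4 km/h

42.4 km/h


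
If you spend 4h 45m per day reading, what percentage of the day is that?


19.8%

Time: 285 minutes
Day: 1440 minutes
Percentage = (285/1440) × 100 ≈ 19.8%


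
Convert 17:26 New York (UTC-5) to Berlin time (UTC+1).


Time difference = UTC+1 - UTC-5 = +6 hours
New hour = (17 + 6) mod 24
= 23 mod 24 = 23
Minutes unchanged → 23:26

23:26


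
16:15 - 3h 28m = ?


12:47

Start: 975 minutes from midnight
Subtract: 208 minutes
Remaining: 975 - 208 = 767
Hours: 12, Minutes: 47


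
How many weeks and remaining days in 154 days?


Weeks: 154 ÷ 7 = 22 remainder 0

22 weeks 0 days


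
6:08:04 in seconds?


22084 seconds

Hours: 6 × 3600 = 21600
Minutes: 8 × 60 = 480
Seconds: 4
Total = 21600 + 480 + 4 = 22084


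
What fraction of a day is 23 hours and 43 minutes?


0.9882 (98.82%)

Total minutes: 23×60 + 43 = 1423
Day = 24×60 = 1440 minutes
Fraction = 1423/1440 ≈ 0.9882
As a percentage: 1423/1440 × 100 ≈ 98.82%


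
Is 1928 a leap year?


Yes

Rules: divisible by 4 AND (not by 100 OR by 400)
1928 ÷ 4 = 482 exactly → divisible by 4
1928 ÷ 100 = 19 remainder 28 → not divisible by 100
Divisible by 4 but not by 100 → leap year


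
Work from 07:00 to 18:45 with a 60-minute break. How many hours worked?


Total time = (18×60+45) - (7×60+0)
= 1125 - 420 = 705 min
Minus break: 705 - 60 = 645 min
= 10h 45m

10h 45m (645 minutes)


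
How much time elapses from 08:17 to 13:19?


End time in minutes: 13×60 + 19 = 799
Start time in minutes: 8×60 + 17 = 497
Difference = 799 - 497 = 302 minutes
= 5 hours 2 minutes

5h 2m


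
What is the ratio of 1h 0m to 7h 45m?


Duration 1: 60 minutes
Duration 2: 465 minutes
Ratio = 60:465
GCD = 15
Simplified = 4:31
As a decimal: 4/31 ≈ 0.13

4:31 (0.13)


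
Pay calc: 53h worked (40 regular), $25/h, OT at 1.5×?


$1487.50

Regular: 40h × $25 = $1000.00
Overtime: 53 - 40 = 13h
OT pay: 13h × $25 × 1.5 = $487.50
Total = $1000.00 + $487.50 = $1487.50


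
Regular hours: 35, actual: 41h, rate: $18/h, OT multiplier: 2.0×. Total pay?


Regular: 35h × $18 = $630.00
Overtime: 41 - 35 = 6h
OT pay: 6h × $18 × 2.0 = $216.00
Total = $630.00 + $216.00 = $846.00

$846.00


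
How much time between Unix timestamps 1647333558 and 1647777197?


Difference = 1647777197 - 1647333558 = 443639 seconds
In hours: 443639 / 3600 ≈ 123.2
In days: 443639 / 86400 ≈ 5.13

443639 seconds (123.2 hours / 5.13 days)


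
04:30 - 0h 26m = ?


04:04

Start: 270 minutes from midnight
Subtract: 26 minutes
Remaining: 270 - 26 = 244
Hours: 4, Minutes: 4


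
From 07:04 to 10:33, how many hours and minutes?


3h 29m

End time in minutes: 10×60 + 33 = 633
Start time in minutes: 7×60 + 4 = 424
Difference = 633 - 424 = 209 minutes
= 3 hours 29 minutes


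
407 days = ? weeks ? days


Weeks: 407 ÷ 7 = 58 remainder 1

58 weeks 1 days


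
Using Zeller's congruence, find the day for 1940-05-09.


Thursday

Zeller's congruence:
q=9, m=5, k=40, j=19
h = (9 + ⌊13×6/5⌋ + 40 + ⌊40/4⌋ + ⌊19/4⌋ - 2×19) mod 7
= (9 + 15 + 40 + 10 + 4 - 38) mod 7
= 40 mod 7 = 5
h=5 → Thursday


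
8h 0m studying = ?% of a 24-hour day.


33.3%

Time: 480 minutes
Day: 1440 minutes
Percentage = (480/1440) × 100 ≈ 33.3%


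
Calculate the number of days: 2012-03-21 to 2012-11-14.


From March 21, 2012 to November 14, 2012
Rest of March 2012: 31 - 21 = 10
Full months: April 30, May 31, June 30, July 31, August 31, September 30, October 31
Days into November 2012: 14
Total = 10 + 30 + 31 + 30 + 31 + 31 + 30 + 31 + 14 = 238 days

238 days


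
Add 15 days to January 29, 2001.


February 13, 2001

Start: January 29, 2001
Add 15 days
January 29 → February 1: 31 - 29 + 1 = 3 days (15 - 3 = 12 left)
February 1 + 12 = February 13, 2001


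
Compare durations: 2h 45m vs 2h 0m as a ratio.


11:8 (1.38)

Duration 1: 165 minutes
Duration 2: 120 minutes
Ratio = 165:120
GCD = 15
Simplified = 11:8
As a decimal: 11/8 ≈ 1.38


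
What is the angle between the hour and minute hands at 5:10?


95.0°

Hour hand = 5×30 + 10×0.5 = 155.0°
Minute hand = 10×6 = 60°
Difference = |155.0 - 60| = 95.0°


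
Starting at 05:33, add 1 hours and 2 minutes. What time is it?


Start: 333 minutes from midnight
Add: 62 minutes
Total: 395 minutes
Hours: 395 ÷ 60 = 6 remainder 35

06:35


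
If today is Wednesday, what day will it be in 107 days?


Start: Wednesday (index 2)
(2 + 107) mod 7
= 109 mod 7
= 4
Index 4 → Friday

Friday


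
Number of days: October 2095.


Month: October (month 10)
October has 31 days

31 days


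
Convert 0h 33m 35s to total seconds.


2015 seconds

Hours: 0 × 3600 = 0
Minutes: 33 × 60 = 1980
Seconds: 35
Total = 0 + 1980 + 35 = 2015


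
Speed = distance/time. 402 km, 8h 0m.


Distance: 402 km
Time: 8 hours
Speed = 402 / 8 ≈ 50.3 km/h

50.3 km/h


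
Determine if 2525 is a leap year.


No

Rules: divisible by 4 AND (not by 100 OR by 400)
2525 ÷ 4 = 631 remainder 1 → not divisible by 4
Not divisible by 4 → not a leap year


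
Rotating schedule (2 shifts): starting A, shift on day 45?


Shift A

Shifts: A, B
Start: A (index 0)
Day 45: (0 + 45 - 1) mod 2
= 44 mod 2
= 0
Index 0 → shift A


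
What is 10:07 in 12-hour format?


10:07 AM

Hour: 10
10 < 12 → AM


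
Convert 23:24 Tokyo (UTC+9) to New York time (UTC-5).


Time difference = UTC-5 - UTC+9 = -14 hours
New hour = (23 -14) mod 24
= 9 mod 24 = 9
Minutes unchanged → 09:24

09:24


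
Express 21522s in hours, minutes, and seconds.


Hours: 21522 ÷ 3600 = 5 remainder 3522
Minutes: 3522 ÷ 60 = 58 remainder 42
Seconds: 42

5h 58m 42s


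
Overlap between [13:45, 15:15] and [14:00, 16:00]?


75 minutes

Meeting A: 825-915 (in minutes from midnight)
Meeting B: 840-960
Overlap start = max(825, 840) = 840
Overlap end = min(915, 960) = 915
Overlap = max(0, 915 - 840) = 75 min


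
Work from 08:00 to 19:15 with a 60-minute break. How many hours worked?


10h 15m (615 minutes)

Total time = (19×60+15) - (8×60+0)
= 1155 - 480 = 675 min
Minus break: 675 - 60 = 615 min
= 10h 15m


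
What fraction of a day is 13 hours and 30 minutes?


0.5625 (56.25%)

Total minutes: 13×60 + 30 = 810
Day = 24×60 = 1440 minutes
Fraction = 810/1440 = 0.5625
As a percentage: 810/1440 × 100 = 56.25%


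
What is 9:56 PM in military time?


21:56

Input: 9:56 PM
PM: 9 + 12 = 21


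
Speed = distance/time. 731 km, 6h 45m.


Distance: 731 km
Time: 6h 45m = 405 min = 405/60 = 27/4 hours
Speed = 731 ÷ (27/4) = 731 × 4 / 27 = 2924/27 ≈ 108.3 km/h

108.3 km/h


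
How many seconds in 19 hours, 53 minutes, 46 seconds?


Hours: 19 × 3600 = 68400
Minutes: 53 × 60 = 3180
Seconds: 46
Total = 68400 + 3180 + 46 = 71626

71626 seconds


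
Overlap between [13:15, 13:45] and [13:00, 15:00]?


30 minutes

Meeting A: 795-825 (in minutes from midnight)
Meeting B: 780-900
Overlap start = max(795, 780) = 795
Overlap end = min(825, 900) = 825
Overlap = max(0, 825 - 795) = 30 min


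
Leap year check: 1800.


Rules: divisible by 4 AND (not by 100 OR by 400)
1800 ÷ 4 = 450 exactly → divisible by 4
1800 ÷ 100 = 18 exactly → divisible by 100
1800 ÷ 400 = 4 remainder 200 → not divisible by 400
Divisible by 100 but not by 400 → not a leap year

No


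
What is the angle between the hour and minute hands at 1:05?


Hour hand = 1×30 + 5×0.5 = 32.5°
Minute hand = 5×6 = 30°
Difference = |32.5 - 30| = 2.5°

2.5°


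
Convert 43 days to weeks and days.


Weeks: 43 ÷ 7 = 6 remainder 1

6 weeks 1 days


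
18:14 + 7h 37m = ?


Start: 1094 minutes from midnight
Add: 457 minutes
Total: 1551 minutes
Hours: 1551 ÷ 60 = 25 remainder 51
25 ≥ 24 → 25 - 24 = 1 (next day)

01:51 (next day)


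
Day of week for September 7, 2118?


Wednesday

Zeller's congruence:
q=7, m=9, k=18, j=21
h = (7 + ⌊13×10/5⌋ + 18 + ⌊18/4⌋ + ⌊21/4⌋ - 2×21) mod 7
= (7 + 26 + 18 + 4 + 5 - 42) mod 7
= 18 mod 7 = 4
h=4 → Wednesday


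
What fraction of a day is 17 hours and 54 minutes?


0.7458 (74.58%)

Total minutes: 17×60 + 54 = 1074
Day = 24×60 = 1440 minutes
Fraction = 1074/1440 ≈ 0.7458
As a percentage: 1074/1440 × 100 ≈ 74.58%


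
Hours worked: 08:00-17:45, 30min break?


Total time = (17×60+45) - (8×60+0)
= 1065 - 480 = 585 min
Minus break: 585 - 30 = 555 min
= 9h 15m

9h 15m (555 minutes)


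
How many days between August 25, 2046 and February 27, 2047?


186 days

From August 25, 2046 to February 27, 2047
Rest of August 2046: 31 - 25 = 6
Full months: September 30, October 31, November 30, December 31, January 31
Days into February 2047: 27
Total = 6 + 30 + 31 + 30 + 31 + 31 + 27 = 186 days


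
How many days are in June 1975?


30 days

Month: June (month 6)
June has 30 days


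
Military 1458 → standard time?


Hour: 14
14 - 12 = 2 → PM

2:58 PM


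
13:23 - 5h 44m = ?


Start: 803 minutes from midnight
Subtract: 344 minutes
Remaining: 803 - 344 = 459
Hours: 7, Minutes: 39

07:39


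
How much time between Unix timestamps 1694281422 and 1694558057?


276635 seconds (76.8 hours / 3.20 days)

Difference = 1694558057 - 1694281422 = 276635 seconds
In hours: 276635 / 3600 ≈ 76.8
In days: 276635 / 86400 ≈ 3.20


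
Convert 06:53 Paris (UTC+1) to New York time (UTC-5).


Time difference = UTC-5 - UTC+1 = -6 hours
New hour = (6 -6) mod 24
= 0 mod 24 = 0
Minutes unchanged → 00:53

00:53


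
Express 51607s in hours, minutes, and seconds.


Hours: 51607 ÷ 3600 = 14 remainder 1207
Minutes: 1207 ÷ 60 = 20 remainder 7
Seconds: 7

14h 20m 7s


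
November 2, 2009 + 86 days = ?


Start: November 2, 2009
Add 86 days
November 2 → December 1: 30 - 2 + 1 = 29 days (86 - 29 = 57 left)
December 1 → January 1: 31 - 1 + 1 = 31 days (57 - 31 = 26 left)
January 1 + 26 = January 27, 2010

January 27, 2010


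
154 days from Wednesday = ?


Wednesday

Start: Wednesday (index 2)
(2 + 154) mod 7
= 156 mod 7
= 2
Index 2 → Wednesday


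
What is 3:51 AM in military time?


03:51

Input: 3:51 AM
AM hour stays: 3


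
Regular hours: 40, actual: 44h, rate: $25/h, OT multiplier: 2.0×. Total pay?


$1200.00

Regular: 40h × $25 = $1000.00
Overtime: 44 - 40 = 4h
OT pay: 4h × $25 × 2.0 = $200.00
Total = $1000.00 + $200.00 = $1200.00


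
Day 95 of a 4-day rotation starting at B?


Shift D

Shifts: A, B, C, D
Start: B (index 1)
Day 95: (1 + 95 - 1) mod 4
= 95 mod 4
= 3
Index 3 → shift D


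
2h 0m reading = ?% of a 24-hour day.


8.3%

Time: 120 minutes
Day: 1440 minutes
Percentage = (120/1440) × 100 ≈ 8.3%


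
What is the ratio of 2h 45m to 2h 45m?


Duration 1: 165 minutes
Duration 2: 165 minutes
Ratio = 165:165
GCD = 165
Simplified = 1:1
As a decimal: 1/1 = 1.00

1:1 (1.00)


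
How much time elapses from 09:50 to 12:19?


End time in minutes: 12×60 + 19 = 739
Start time in minutes: 9×60 + 50 = 590
Difference = 739 - 590 = 149 minutes
= 2 hours 29 minutes

2h 29m


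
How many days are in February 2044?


29 days

Month: February (month 2)
February: 28 or 29 (leap year)
2044 leap year? Yes


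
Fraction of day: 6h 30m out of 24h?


Total minutes: 6×60 + 30 = 390
Day = 24×60 = 1440 minutes
Fraction = 390/1440 ≈ 0.2708
As a percentage: 390/1440 × 100 ≈ 27.08%

0.2708 (27.08%)


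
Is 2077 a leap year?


No

Rules: divisible by 4 AND (not by 100 OR by 400)
2077 ÷ 4 = 519 remainder 1 → not divisible by 4
Not divisible by 4 → not a leap year


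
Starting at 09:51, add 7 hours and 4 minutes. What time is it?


16:55

Start: 591 minutes from midnight
Add: 424 minutes
Total: 1015 minutes
Hours: 1015 ÷ 60 = 16 remainder 55


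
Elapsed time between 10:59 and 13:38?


2h 39m

End time in minutes: 13×60 + 38 = 818
Start time in minutes: 10×60 + 59 = 659
Difference = 818 - 659 = 159 minutes
= 2 hours 39 minutes


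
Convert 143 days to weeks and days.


Weeks: 143 ÷ 7 = 20 remainder 3

20 weeks 3 days


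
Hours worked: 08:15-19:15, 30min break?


Total time = (19×60+15) - (8×60+15)
= 1155 - 495 = 660 min
Minus break: 660 - 30 = 630 min
= 10h 30m

10h 30m (630 minutes)


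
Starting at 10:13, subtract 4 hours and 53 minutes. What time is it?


Start: 613 minutes from midnight
Subtract: 293 minutes
Remaining: 613 - 293 = 320
Hours: 5, Minutes: 20

05:20


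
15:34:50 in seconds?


56090 seconds

Hours: 15 × 3600 = 54000
Minutes: 34 × 60 = 2040
Seconds: 50
Total = 54000 + 2040 + 50 = 56090


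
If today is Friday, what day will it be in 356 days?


Start: Friday (index 4)
(4 + 356) mod 7
= 360 mod 7
= 3
Index 3 → Thursday

Thursday


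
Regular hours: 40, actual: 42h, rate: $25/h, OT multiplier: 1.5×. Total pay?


$1075.00

Regular: 40h × $25 = $1000.00
Overtime: 42 - 40 = 2h
OT pay: 2h × $25 × 1.5 = $75.00
Total = $1000.00 + $75.00 = $1075.00


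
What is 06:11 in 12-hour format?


6:11 AM

Hour: 6
6 < 12 → AM


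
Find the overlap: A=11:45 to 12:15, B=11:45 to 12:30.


30 minutes

Meeting A: 705-735 (in minutes from midnight)
Meeting B: 705-750
Overlap start = max(705, 705) = 705
Overlap end = min(735, 750) = 735
Overlap = max(0, 735 - 705) = 30 min


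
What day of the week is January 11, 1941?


Zeller's congruence:
q=11, m=13, k=40, j=19
h = (11 + ⌊13×14/5⌋ + 40 + ⌊40/4⌋ + ⌊19/4⌋ - 2×19) mod 7
= (11 + 36 + 40 + 10 + 4 - 38) mod 7
= 63 mod 7 = 0
h=0 → Saturday

Saturday


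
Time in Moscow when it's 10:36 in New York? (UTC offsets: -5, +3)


Time difference = UTC+3 - UTC-5 = +8 hours
New hour = (10 + 8) mod 24
= 18 mod 24 = 18
Minutes unchanged → 18:36

18:36


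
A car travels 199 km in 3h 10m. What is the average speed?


Distance: 199 km
Time: 3h 10m = 190 min = 190/60 = 19/6 hours
Speed = 199 ÷ (19/6) = 199 × 6 / 19 = 1194/19 ≈ 62.8 km/h

62.8 km/h


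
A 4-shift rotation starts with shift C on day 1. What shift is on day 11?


Shift A

Shifts: A, B, C, D
Start: C (index 2)
Day 11: (2 + 11 - 1) mod 4
= 12 mod 4
= 0
Index 0 → shift A


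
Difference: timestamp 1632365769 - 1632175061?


Difference = 1632365769 - 1632175061 = 190708 seconds
In hours: 190708 / 3600 ≈ 53.0
In days: 190708 / 86400 ≈ 2.21

190708 seconds (53.0 hours / 2.21 days)


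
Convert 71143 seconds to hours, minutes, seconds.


19h 45m 43s

Hours: 71143 ÷ 3600 = 19 remainder 2743
Minutes: 2743 ÷ 60 = 45 remainder 43
Seconds: 43


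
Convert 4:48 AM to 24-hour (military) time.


Input: 4:48 AM
AM hour stays: 4

04:48


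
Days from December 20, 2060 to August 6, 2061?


From December 20, 2060 to August 6, 2061
Rest of December 2060: 31 - 20 = 11
Full months: January 31, February 2061 28, March 31, April 30, May 31, June 30, July 31
Days into August 2061: 6
Total = 11 + 31 + 28 + 31 + 30 + 31 + 30 + 31 + 6 = 229 days

229 days


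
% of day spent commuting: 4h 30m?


18.8%

Time: 270 minutes
Day: 1440 minutes
Percentage = (270/1440) × 100 ≈ 18.8%


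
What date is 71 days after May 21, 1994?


Start: May 21, 1994
Add 71 days
May 21 → June 1: 31 - 21 + 1 = 11 days (71 - 11 = 60 left)
June 1 → July 1: 30 - 1 + 1 = 30 days (60 - 30 = 30 left)
July 1 + 30 = July 31, 1994

July 31, 1994


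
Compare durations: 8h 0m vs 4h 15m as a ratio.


32:17 (1.88)

Duration 1: 480 minutes
Duration 2: 255 minutes
Ratio = 480:255
GCD = 15
Simplified = 32:17
As a decimal: 32/17 ≈ 1.88


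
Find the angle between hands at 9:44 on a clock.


Hour hand = 9×30 + 44×0.5 = 292.0°
Minute hand = 44×6 = 264°
Difference = |292.0 - 264| = 28.0°

28.0°


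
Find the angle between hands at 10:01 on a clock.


Hour hand = 10×30 + 1×0.5 = 300.5°
Minute hand = 1×6 = 6°
Difference = |300.5 - 6| = 294.5°
Since > 180°: 360 - 294.5 = 65.5°

65.5°


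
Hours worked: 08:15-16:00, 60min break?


6h 45m (405 minutes)

Total time = (16×60+0) - (8×60+15)
= 960 - 495 = 465 min
Minus break: 465 - 60 = 405 min
= 6h 45m


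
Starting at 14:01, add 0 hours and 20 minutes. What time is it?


14:21

Start: 841 minutes from midnight
Add: 20 minutes
Total: 861 minutes
Hours: 861 ÷ 60 = 14 remainder 21


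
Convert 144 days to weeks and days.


20 weeks 4 days

Weeks: 144 ÷ 7 = 20 remainder 4


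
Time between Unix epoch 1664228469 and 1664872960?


644491 seconds (179.0 hours / 7.46 days)

Difference = 1664872960 - 1664228469 = 644491 seconds
In hours: 644491 / 3600 ≈ 179.0
In days: 644491 / 86400 ≈ 7.46


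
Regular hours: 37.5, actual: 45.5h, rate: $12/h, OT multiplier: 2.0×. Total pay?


$642.00

Regular: 37.5h × $12 = $450.00
Overtime: 45.5 - 37.5 = 8.0h
OT pay: 8.0h × $12 × 2.0 = $192.00
Total = $450.00 + $192.00 = $642.00


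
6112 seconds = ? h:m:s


Hours: 6112 ÷ 3600 = 1 remainder 2512
Minutes: 2512 ÷ 60 = 41 remainder 52
Seconds: 52

1h 41m 52s


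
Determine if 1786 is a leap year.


Rules: divisible by 4 AND (not by 100 OR by 400)
1786 ÷ 4 = 446 remainder 2 → not divisible by 4
Not divisible by 4 → not a leap year

No


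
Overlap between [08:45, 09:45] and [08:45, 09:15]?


Meeting A: 525-585 (in minutes from midnight)
Meeting B: 525-555
Overlap start = max(525, 525) = 525
Overlap end = min(585, 555) = 555
Overlap = max(0, 555 - 525) = 30 min

30 minutes


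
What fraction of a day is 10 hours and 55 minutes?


0.4549 (45.49%)

Total minutes: 10×60 + 55 = 655
Day = 24×60 = 1440 minutes
Fraction = 655/1440 ≈ 0.4549
As a percentage: 655/1440 × 100 ≈ 45.49%


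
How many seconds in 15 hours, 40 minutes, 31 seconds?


56431 seconds

Hours: 15 × 3600 = 54000
Minutes: 40 × 60 = 2400
Seconds: 31
Total = 54000 + 2400 + 31 = 56431


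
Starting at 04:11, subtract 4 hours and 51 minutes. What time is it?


Start: 251 minutes from midnight
Subtract: 291 minutes
Remaining: 251 - 291 = -40
Negative → add 24×60 = 1400
Hours: 23, Minutes: 20

23:20


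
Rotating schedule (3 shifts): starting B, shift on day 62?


Shift C

Shifts: A, B, C
Start: B (index 1)
Day 62: (1 + 62 - 1) mod 3
= 62 mod 3
= 2
Index 2 → shift C


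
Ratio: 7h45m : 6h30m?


31:26 (1.19)

Duration 1: 465 minutes
Duration 2: 390 minutes
Ratio = 465:390
GCD = 15
Simplified = 31:26
As a decimal: 31/26 ≈ 1.19


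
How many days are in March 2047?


31 days

Month: March (month 3)
March has 31 days


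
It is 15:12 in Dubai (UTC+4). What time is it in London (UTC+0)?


Time difference = UTC+0 - UTC+4 = -4 hours
New hour = (15 -4) mod 24
= 11 mod 24 = 11
Minutes unchanged → 11:12

11:12


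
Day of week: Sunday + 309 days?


Monday

Start: Sunday (index 6)
(6 + 309) mod 7
= 315 mod 7
= 0
Index 0 → Monday


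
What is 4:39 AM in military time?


04:39

Input: 4:39 AM
AM hour stays: 4


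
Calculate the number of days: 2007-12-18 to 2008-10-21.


From December 18, 2007 to October 21, 2008
Rest of December 2007: 31 - 18 = 13
Full months: January 31, February 2008 29, March 31, April 30, May 31, June 30, July 31, August 31, September 30
Days into October 2008: 21
Total = 13 + 31 + 29 + 31 + 30 + 31 + 30 + 31 + 31 + 30 + 21 = 308 days

308 days


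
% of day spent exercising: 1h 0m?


Time: 60 minutes
Day: 1440 minutes
Percentage = (60/1440) × 100 ≈ 4.2%

4.2%


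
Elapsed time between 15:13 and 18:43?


3h 30m

End time in minutes: 18×60 + 43 = 1123
Start time in minutes: 15×60 + 13 = 913
Difference = 1123 - 913 = 210 minutes
= 3 hours 30 minutes


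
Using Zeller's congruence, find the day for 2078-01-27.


Zeller's congruence:
q=27, m=13, k=77, j=20
h = (27 + ⌊13×14/5⌋ + 77 + ⌊77/4⌋ + ⌊20/4⌋ - 2×20) mod 7
= (27 + 36 + 77 + 19 + 5 - 40) mod 7
= 124 mod 7 = 5
h=5 → Thursday

Thursday


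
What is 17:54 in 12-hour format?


Hour: 17
17 - 12 = 5 → PM

5:54 PM


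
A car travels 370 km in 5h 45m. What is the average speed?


64.3 km/h

Distance: 370 km
Time: 5h 45m = 345 min = 345/60 = 23/4 hours
Speed = 370 ÷ (23/4) = 370 × 4 / 23 = 1480/23 ≈ 64.3 km/h


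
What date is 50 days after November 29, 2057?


Start: November 29, 2057
Add 50 days
November 29 → December 1: 30 - 29 + 1 = 2 days (50 - 2 = 48 left)
December 1 → January 1: 31 - 1 + 1 = 31 days (48 - 31 = 17 left)
January 1 + 17 = January 18, 2058

January 18, 2058


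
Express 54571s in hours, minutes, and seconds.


Hours: 54571 ÷ 3600 = 15 remainder 571
Minutes: 571 ÷ 60 = 9 remainder 31
Seconds: 31

15h 9m 31s


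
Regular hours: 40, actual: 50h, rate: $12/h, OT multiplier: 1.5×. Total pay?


$660.00

Regular: 40h × $12 = $480.00
Overtime: 50 - 40 = 10h
OT pay: 10h × $12 × 1.5 = $180.00
Total = $480.00 + $180.00 = $660.00


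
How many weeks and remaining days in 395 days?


Weeks: 395 ÷ 7 = 56 remainder 3

56 weeks 3 days


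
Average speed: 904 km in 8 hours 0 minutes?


Distance: 904 km
Time: 8 hours
Speed = 904 / 8 = 113.0 km/h

113.0 km/h


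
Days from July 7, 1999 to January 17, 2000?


194 days

From July 7, 1999 to January 17, 2000
Rest of July 1999: 31 - 7 = 24
Full months: August 31, September 30, October 31, November 30, December 31
Days into January 2000: 17
Total = 24 + 31 + 30 + 31 + 30 + 31 + 17 = 194 days


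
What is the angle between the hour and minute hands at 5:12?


Hour hand = 5×30 + 12×0.5 = 156.0°
Minute hand = 12×6 = 72°
Difference = |156.0 - 72| = 84.0°

84.0°


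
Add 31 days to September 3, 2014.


October 4, 2014

Start: September 3, 2014
Add 31 days
September 3 → October 1: 30 - 3 + 1 = 28 days (31 - 28 = 3 left)
October 1 + 3 = October 4, 2014


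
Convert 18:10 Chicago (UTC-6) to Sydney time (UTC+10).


Time difference = UTC+10 - UTC-6 = +16 hours
New hour = (18 + 16) mod 24
= 34 mod 24 = 10
Minutes unchanged → 10:10; 34 ≥ 24 → next day

10:10 (next day)


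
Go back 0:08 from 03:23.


Start: 203 minutes from midnight
Subtract: 8 minutes
Remaining: 203 - 8 = 195
Hours: 3, Minutes: 15

03:15


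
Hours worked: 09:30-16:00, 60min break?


5h 30m (330 minutes)

Total time = (16×60+0) - (9×60+30)
= 960 - 570 = 390 min
Minus break: 390 - 60 = 330 min
= 5h 30m


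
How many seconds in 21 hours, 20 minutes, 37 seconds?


Hours: 21 × 3600 = 75600
Minutes: 20 × 60 = 1200
Seconds: 37
Total = 75600 + 1200 + 37 = 76837

76837 seconds


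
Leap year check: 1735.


No

Rules: divisible by 4 AND (not by 100 OR by 400)
1735 ÷ 4 = 433 remainder 3 → not divisible by 4
Not divisible by 4 → not a leap year


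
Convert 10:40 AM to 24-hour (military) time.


Input: 10:40 AM
AM hour stays: 10

10:40


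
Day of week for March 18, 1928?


Sunday

Zeller's congruence:
q=18, m=3, k=28, j=19
h = (18 + ⌊13×4/5⌋ + 28 + ⌊28/4⌋ + ⌊19/4⌋ - 2×19) mod 7
= (18 + 10 + 28 + 7 + 4 - 38) mod 7
= 29 mod 7 = 1
h=1 → Sunday


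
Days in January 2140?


31 days

Month: January (month 1)
January has 31 days


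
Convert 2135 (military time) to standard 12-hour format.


Hour: 21
21 - 12 = 9 → PM

9:35 PM


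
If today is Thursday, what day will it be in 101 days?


Sunday

Start: Thursday (index 3)
(3 + 101) mod 7
= 104 mod 7
= 6
Index 6 → Sunday


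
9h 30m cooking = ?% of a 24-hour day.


Time: 570 minutes
Day: 1440 minutes
Percentage = (570/1440) × 100 ≈ 39.6%

39.6%


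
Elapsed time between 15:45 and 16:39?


End time in minutes: 16×60 + 39 = 999
Start time in minutes: 15×60 + 45 = 945
Difference = 999 - 945 = 54 minutes
= 0 hours 54 minutes

0h 54m


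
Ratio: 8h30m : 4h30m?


17:9 (1.89)

Duration 1: 510 minutes
Duration 2: 270 minutes
Ratio = 510:270
GCD = 30
Simplified = 17:9
As a decimal: 17/9 ≈ 1.89


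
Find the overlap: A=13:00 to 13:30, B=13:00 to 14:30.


Meeting A: 780-810 (in minutes from midnight)
Meeting B: 780-870
Overlap start = max(780, 780) = 780
Overlap end = min(810, 870) = 810
Overlap = max(0, 810 - 780) = 30 min

30 minutes


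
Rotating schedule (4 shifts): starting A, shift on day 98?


Shift B

Shifts: A, B, C, D
Start: A (index 0)
Day 98: (0 + 98 - 1) mod 4
= 97 mod 4
= 1
Index 1 → shift B


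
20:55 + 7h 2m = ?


Start: 1255 minutes from midnight
Add: 422 minutes
Total: 1677 minutes
Hours: 1677 ÷ 60 = 27 remainder 57
27 ≥ 24 → 27 - 24 = 3 (next day)

03:57 (next day)


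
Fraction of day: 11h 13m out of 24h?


0.4674 (46.74%)

Total minutes: 11×60 + 13 = 673
Day = 24×60 = 1440 minutes
Fraction = 673/1440 ≈ 0.4674
As a percentage: 673/1440 × 100 ≈ 46.74%


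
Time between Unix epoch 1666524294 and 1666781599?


257305 seconds (71.5 hours / 2.98 days)

Difference = 1666781599 - 1666524294 = 257305 seconds
In hours: 257305 / 3600 ≈ 71.5
In days: 257305 / 86400 ≈ 2.98


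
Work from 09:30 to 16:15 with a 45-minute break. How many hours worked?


6h 0m (360 minutes)

Total time = (16×60+15) - (9×60+30)
= 975 - 570 = 405 min
Minus break: 405 - 45 = 360 min
= 6h 0m


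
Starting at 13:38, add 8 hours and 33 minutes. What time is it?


Start: 818 minutes from midnight
Add: 513 minutes
Total: 1331 minutes
Hours: 1331 ÷ 60 = 22 remainder 11

22:11


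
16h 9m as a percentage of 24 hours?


0.6729 (67.29%)

Total minutes: 16×60 + 9 = 969
Day = 24×60 = 1440 minutes
Fraction = 969/1440 ≈ 0.6729
As a percentage: 969/1440 × 100 ≈ 67.29%


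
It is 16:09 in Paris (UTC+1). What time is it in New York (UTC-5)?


10:09

Time difference = UTC-5 - UTC+1 = -6 hours
New hour = (16 -6) mod 24
= 10 mod 24 = 10
Minutes unchanged → 10:09


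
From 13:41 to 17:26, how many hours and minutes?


3h 45m

End time in minutes: 17×60 + 26 = 1046
Start time in minutes: 13×60 + 41 = 821
Difference = 1046 - 821 = 225 minutes
= 3 hours 45 minutes


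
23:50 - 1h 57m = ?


21:53

Start: 1430 minutes from midnight
Subtract: 117 minutes
Remaining: 1430 - 117 = 1313
Hours: 21, Minutes: 53


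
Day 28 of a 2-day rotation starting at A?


Shifts: A, B
Start: A (index 0)
Day 28: (0 + 28 - 1) mod 2
= 27 mod 2
= 1
Index 1 → shift B

Shift B


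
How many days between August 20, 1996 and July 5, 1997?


319 days

From August 20, 1996 to July 5, 1997
Rest of August 1996: 31 - 20 = 11
Full months: September 30, October 31, November 30, December 31, January 31, February 1997 28, March 31, April 30, May 31, June 30
Days into July 1997: 5
Total = 11 + 30 + 31 + 30 + 31 + 31 + 28 + 31 + 30 + 31 + 30 + 5 = 319 days


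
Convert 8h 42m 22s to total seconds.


31342 seconds

Hours: 8 × 3600 = 28800
Minutes: 42 × 60 = 2520
Seconds: 22
Total = 28800 + 2520 + 22 = 31342


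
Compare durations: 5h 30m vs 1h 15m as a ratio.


22:5 (4.40)

Duration 1: 330 minutes
Duration 2: 75 minutes
Ratio = 330:75
GCD = 15
Simplified = 22:5
As a decimal: 22/5 = 4.40


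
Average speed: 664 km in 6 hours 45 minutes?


Distance: 664 km
Time: 6h 45m = 405 min = 405/60 = 27/4 hours
Speed = 664 ÷ (27/4) = 664 × 4 / 27 = 2656/27 ≈ 98.4 km/h

98.4 km/h


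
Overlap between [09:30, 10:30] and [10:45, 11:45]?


0 minutes

Meeting A: 570-630 (in minutes from midnight)
Meeting B: 645-705
Overlap start = max(570, 645) = 645
Overlap end = min(630, 705) = 630
Overlap = max(0, 630 - 645) = 0 min


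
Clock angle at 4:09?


70.5°

Hour hand = 4×30 + 9×0.5 = 124.5°
Minute hand = 9×6 = 54°
Difference = |124.5 - 54| = 70.5°


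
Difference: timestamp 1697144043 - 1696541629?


602414 seconds (167.3 hours / 6.97 days)

Difference = 1697144043 - 1696541629 = 602414 seconds
In hours: 602414 / 3600 ≈ 167.3
In days: 602414 / 86400 ≈ 6.97


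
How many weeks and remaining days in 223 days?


31 weeks 6 days

Weeks: 223 ÷ 7 = 31 remainder 6


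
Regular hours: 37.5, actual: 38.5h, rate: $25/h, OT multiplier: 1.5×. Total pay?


Regular: 37.5h × $25 = $937.50
Overtime: 38.5 - 37.5 = 1.0h
OT pay: 1.0h × $25 × 1.5 = $37.50
Total = $937.50 + $37.50 = $975.00

$975.00


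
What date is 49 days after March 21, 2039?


Start: March 21, 2039
Add 49 days
March 21 → April 1: 31 - 21 + 1 = 11 days (49 - 11 = 38 left)
April 1 → May 1: 30 - 1 + 1 = 30 days (38 - 30 = 8 left)
May 1 + 8 = May 9, 2039

May 9, 2039


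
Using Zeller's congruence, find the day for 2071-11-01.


Sunday

Zeller's congruence:
q=1, m=11, k=71, j=20
h = (1 + ⌊13×12/5⌋ + 71 + ⌊71/4⌋ + ⌊20/4⌋ - 2×20) mod 7
= (1 + 31 + 71 + 17 + 5 - 40) mod 7
= 85 mod 7 = 1
h=1 → Sunday


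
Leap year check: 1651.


Rules: divisible by 4 AND (not by 100 OR by 400)
1651 ÷ 4 = 412 remainder 3 → not divisible by 4
Not divisible by 4 → not a leap year

No


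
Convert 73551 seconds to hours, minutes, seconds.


20h 25m 51s

Hours: 73551 ÷ 3600 = 20 remainder 1551
Minutes: 1551 ÷ 60 = 25 remainder 51
Seconds: 51


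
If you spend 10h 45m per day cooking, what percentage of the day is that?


Time: 645 minutes
Day: 1440 minutes
Percentage = (645/1440) × 100 ≈ 44.8%

44.8%


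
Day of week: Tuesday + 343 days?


Tuesday

Start: Tuesday (index 1)
(1 + 343) mod 7
= 344 mod 7
= 1
Index 1 → Tuesday


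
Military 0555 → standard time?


5:55 AM

Hour: 5
5 < 12 → AM


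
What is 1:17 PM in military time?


13:17

Input: 1:17 PM
PM: 1 + 12 = 13


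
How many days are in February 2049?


28 days

Month: February (month 2)
February: 28 or 29 (leap year)
2049 leap year? No


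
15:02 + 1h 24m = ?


Start: 902 minutes from midnight
Add: 84 minutes
Total: 986 minutes
Hours: 986 ÷ 60 = 16 remainder 26

16:26


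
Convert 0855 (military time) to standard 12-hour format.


Hour: 8
8 < 12 → AM

8:55 AM


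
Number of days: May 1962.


31 days

Month: May (month 5)
May has 31 days


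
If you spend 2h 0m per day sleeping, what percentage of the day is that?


Time: 120 minutes
Day: 1440 minutes
Percentage = (120/1440) × 100 ≈ 8.3%

8.3%


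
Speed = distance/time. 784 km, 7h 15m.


108.1 km/h

Distance: 784 km
Time: 7h 15m = 435 min = 435/60 = 29/4 hours
Speed = 784 ÷ (29/4) = 784 × 4 / 29 = 3136/29 ≈ 108.1 km/h


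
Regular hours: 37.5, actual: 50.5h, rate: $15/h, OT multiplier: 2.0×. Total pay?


$952.50

Regular: 37.5h × $15 = $562.50
Overtime: 50.5 - 37.5 = 13.0h
OT pay: 13.0h × $15 × 2.0 = $390.00
Total = $562.50 + $390.00 = $952.50


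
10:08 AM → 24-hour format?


10:08

Input: 10:08 AM
AM hour stays: 10


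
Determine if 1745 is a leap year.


No

Rules: divisible by 4 AND (not by 100 OR by 400)
1745 ÷ 4 = 436 remainder 1 → not divisible by 4
Not divisible by 4 → not a leap year


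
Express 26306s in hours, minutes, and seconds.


7h 18m 26s

Hours: 26306 ÷ 3600 = 7 remainder 1106
Minutes: 1106 ÷ 60 = 18 remainder 26
Seconds: 26


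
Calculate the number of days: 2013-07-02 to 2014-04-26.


From July 2, 2013 to April 26, 2014
Rest of July 2013: 31 - 2 = 29
Full months: August 31, September 30, October 31, November 30, December 31, January 31, February 2014 28, March 31
Days into April 2014: 26
Total = 29 + 31 + 30 + 31 + 30 + 31 + 31 + 28 + 31 + 26 = 298 days

298 days


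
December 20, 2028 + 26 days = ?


January 15, 2029

Start: December 20, 2028
Add 26 days
December 20 → January 1: 31 - 20 + 1 = 12 days (26 - 12 = 14 left)
January 1 + 14 = January 15, 2029


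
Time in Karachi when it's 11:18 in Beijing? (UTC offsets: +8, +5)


Time difference = UTC+5 - UTC+8 = -3 hours
New hour = (11 -3) mod 24
= 8 mod 24 = 8
Minutes unchanged → 08:18

08:18


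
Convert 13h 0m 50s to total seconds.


46850 seconds

Hours: 13 × 3600 = 46800
Minutes: 0 × 60 = 0
Seconds: 50
Total = 46800 + 0 + 50 = 46850


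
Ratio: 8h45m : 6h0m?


Duration 1: 525 minutes
Duration 2: 360 minutes
Ratio = 525:360
GCD = 15
Simplified = 35:24
As a decimal: 35/24 ≈ 1.46

35:24 (1.46)


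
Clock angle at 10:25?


162.5°

Hour hand = 10×30 + 25×0.5 = 312.5°
Minute hand = 25×6 = 150°
Difference = |312.5 - 150| = 162.5°


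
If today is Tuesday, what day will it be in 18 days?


Saturday

Start: Tuesday (index 1)
(1 + 18) mod 7
= 19 mod 7
= 5
Index 5 → Saturday


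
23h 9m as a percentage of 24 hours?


Total minutes: 23×60 + 9 = 1389
Day = 24×60 = 1440 minutes
Fraction = 1389/1440 ≈ 0.9646
As a percentage: 1389/1440 × 100 ≈ 96.46%

0.9646 (96.46%)


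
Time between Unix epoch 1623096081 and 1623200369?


Difference = 1623200369 - 1623096081 = 104288 seconds
In hours: 104288 / 3600 ≈ 29.0
In days: 104288 / 86400 ≈ 1.21

104288 seconds (29.0 hours / 1.21 days)


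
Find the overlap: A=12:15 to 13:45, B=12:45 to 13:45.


Meeting A: 735-825 (in minutes from midnight)
Meeting B: 765-825
Overlap start = max(735, 765) = 765
Overlap end = min(825, 825) = 825
Overlap = max(0, 825 - 765) = 60 min

60 minutes


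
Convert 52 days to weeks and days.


7 weeks 3 days

Weeks: 52 ÷ 7 = 7 remainder 3


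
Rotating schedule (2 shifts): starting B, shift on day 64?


Shifts: A, B
Start: B (index 1)
Day 64: (1 + 64 - 1) mod 2
= 64 mod 2
= 0
Index 0 → shift A

Shift A


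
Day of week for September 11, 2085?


Tuesday

Zeller's congruence:
q=11, m=9, k=85, j=20
h = (11 + ⌊13×10/5⌋ + 85 + ⌊85/4⌋ + ⌊20/4⌋ - 2×20) mod 7
= (11 + 26 + 85 + 21 + 5 - 40) mod 7
= 108 mod 7 = 3
h=3 → Tuesday


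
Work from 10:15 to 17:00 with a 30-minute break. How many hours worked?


6h 15m (375 minutes)

Total time = (17×60+0) - (10×60+15)
= 1020 - 615 = 405 min
Minus break: 405 - 30 = 375 min
= 6h 15m


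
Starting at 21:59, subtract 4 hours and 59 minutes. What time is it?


Start: 1319 minutes from midnight
Subtract: 299 minutes
Remaining: 1319 - 299 = 1020
Hours: 17, Minutes: 0

17:00


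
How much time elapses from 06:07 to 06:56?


0h 49m

End time in minutes: 6×60 + 56 = 416
Start time in minutes: 6×60 + 7 = 367
Difference = 416 - 367 = 49 minutes
= 0 hours 49 minutes


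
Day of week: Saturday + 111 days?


Friday

Start: Saturday (index 5)
(5 + 111) mod 7
= 116 mod 7
= 4
Index 4 → Friday
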